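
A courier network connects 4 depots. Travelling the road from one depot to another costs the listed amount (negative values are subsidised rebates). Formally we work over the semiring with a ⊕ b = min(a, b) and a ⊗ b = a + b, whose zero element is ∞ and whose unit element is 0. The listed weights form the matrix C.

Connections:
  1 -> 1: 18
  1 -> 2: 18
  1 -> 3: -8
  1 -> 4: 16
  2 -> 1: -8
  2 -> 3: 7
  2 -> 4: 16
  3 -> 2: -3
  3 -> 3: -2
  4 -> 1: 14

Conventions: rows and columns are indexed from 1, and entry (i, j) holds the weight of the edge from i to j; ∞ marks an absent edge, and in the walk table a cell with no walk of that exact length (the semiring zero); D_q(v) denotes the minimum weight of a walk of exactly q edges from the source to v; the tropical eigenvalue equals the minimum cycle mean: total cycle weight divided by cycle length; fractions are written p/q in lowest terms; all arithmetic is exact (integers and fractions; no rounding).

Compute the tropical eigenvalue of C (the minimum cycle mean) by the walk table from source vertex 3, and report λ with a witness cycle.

q=0: [∞, ∞, 0, ∞]
q=1: [∞, -3, -2, ∞]
q=2: [-11, -5, -4, 13]
q=3: [-13, -7, -19, 5]
q=4: [-15, -22, -21, 3]
Optimal cycle mean attained by: cycle 1->3->2->1, total (-8) + (-3) + (-8), length 3.
Answer: λ = -19/3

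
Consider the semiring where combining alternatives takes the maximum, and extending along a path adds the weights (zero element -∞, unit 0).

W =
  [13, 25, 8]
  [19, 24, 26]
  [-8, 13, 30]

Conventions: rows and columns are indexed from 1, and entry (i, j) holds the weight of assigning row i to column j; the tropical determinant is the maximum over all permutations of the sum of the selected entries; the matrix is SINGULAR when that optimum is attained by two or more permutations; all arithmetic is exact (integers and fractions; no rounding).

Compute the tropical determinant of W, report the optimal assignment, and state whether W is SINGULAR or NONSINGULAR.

σ = (1, 2, 3): 13 + 24 + 30 = 67
σ = (1, 3, 2): 13 + 26 + 13 = 52
σ = (2, 1, 3): 25 + 19 + 30 = 74
σ = (2, 3, 1): 25 + 26 + (-8) = 43
σ = (3, 1, 2): 8 + 19 + 13 = 40
σ = (3, 2, 1): 8 + 24 + (-8) = 24
Optimal value attained by: σ = (2, 1, 3).
Answer: det⊕(W) = 74; verdict: NONSINGULAR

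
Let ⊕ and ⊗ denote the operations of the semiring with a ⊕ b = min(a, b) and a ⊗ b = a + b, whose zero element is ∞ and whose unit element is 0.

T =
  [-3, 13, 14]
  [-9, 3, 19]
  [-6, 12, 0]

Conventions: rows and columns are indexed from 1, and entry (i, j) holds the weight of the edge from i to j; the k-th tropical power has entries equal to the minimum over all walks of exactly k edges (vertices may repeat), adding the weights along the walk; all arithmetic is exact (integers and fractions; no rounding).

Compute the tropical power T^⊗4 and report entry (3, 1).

T^⊗2:
  [-6, 10, 11]
  [-12, 4, 5]
  [-9, 7, 0]
T^⊗3:
  [-9, 7, 8]
  [-15, 1, 2]
  [-12, 4, 0]
T^⊗4:
  [-12, 4, 5]
  [-18, -2, -1]
  [-15, 1, 0]
Key observation: the optimum is the walk 3->1->1->1->1, with weight (-6) + (-3) + (-3) + (-3) = -15.
Optimal value attained by: walk 3->1->1->1->1.
Answer: (T^⊗4)[3][1] = -15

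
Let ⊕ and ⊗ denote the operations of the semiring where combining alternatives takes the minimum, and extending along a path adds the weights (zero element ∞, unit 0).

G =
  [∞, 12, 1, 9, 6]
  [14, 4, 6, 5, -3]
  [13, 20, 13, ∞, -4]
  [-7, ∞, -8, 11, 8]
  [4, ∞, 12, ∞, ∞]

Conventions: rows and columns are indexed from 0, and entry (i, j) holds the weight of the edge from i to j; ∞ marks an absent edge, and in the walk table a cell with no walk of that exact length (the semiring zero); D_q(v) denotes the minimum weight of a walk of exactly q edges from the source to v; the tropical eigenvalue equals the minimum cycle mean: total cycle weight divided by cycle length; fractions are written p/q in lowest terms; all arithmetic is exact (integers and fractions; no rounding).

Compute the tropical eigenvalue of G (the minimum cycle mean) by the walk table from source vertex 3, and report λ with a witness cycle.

q=0: [∞, ∞, ∞, 0, ∞]
q=1: [-7, ∞, -8, 11, 8]
q=2: [4, 5, -6, 2, -12]
q=3: [-8, 9, -6, 10, -10]
q=4: [-6, 4, -7, 1, -10]
q=5: [-6, 6, -7, 3, -11]
Optimal cycle mean attained by: cycle 0->3->2->4->0, total 9 + (-8) + (-4) + 4, length 4.
Answer: λ = 1/4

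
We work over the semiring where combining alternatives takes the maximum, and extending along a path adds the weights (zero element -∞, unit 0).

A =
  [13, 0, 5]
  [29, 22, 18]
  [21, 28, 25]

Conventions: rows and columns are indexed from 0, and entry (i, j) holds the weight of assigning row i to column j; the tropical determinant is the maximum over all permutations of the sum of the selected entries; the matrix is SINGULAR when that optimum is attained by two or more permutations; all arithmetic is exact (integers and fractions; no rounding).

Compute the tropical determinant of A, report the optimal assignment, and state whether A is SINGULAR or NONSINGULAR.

σ = (0, 1, 2): 13 + 22 + 25 = 60
σ = (0, 2, 1): 13 + 18 + 28 = 59
σ = (1, 0, 2): 0 + 29 + 25 = 54
σ = (1, 2, 0): 0 + 18 + 21 = 39
σ = (2, 0, 1): 5 + 29 + 28 = 62
σ = (2, 1, 0): 5 + 22 + 21 = 48
Optimal value attained by: σ = (2, 0, 1).
Answer: det⊕(A) = 62; verdict: NONSINGULAR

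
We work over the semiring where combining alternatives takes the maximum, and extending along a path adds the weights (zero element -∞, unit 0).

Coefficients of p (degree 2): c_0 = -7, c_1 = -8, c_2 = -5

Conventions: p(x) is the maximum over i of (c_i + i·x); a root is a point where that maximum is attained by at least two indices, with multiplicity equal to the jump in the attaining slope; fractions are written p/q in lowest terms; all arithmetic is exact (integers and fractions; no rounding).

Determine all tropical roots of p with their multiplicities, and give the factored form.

hull edge (i=0, c=-7) to (i=2, c=-5): slope 1, span 2
Factored form: p(x) = -5 ⊗ (x ⊕ (-1)) ⊗ (x ⊕ (-1))
Answer: roots = -1 (mult 2)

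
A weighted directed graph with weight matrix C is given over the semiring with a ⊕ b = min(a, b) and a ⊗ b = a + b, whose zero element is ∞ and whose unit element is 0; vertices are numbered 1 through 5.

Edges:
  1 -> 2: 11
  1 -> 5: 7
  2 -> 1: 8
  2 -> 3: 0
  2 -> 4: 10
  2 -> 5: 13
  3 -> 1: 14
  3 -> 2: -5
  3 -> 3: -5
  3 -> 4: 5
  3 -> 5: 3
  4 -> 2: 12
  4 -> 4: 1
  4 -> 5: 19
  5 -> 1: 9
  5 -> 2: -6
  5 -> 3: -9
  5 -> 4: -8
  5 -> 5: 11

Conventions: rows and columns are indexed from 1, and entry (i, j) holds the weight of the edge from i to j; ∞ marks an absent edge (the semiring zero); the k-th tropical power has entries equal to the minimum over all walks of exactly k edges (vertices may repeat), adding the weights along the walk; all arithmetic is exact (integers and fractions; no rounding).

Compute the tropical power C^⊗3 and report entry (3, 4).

C^⊗2:
  [16, 1, -2, -1, 18]
  [14, -5, -5, 5, 3]
  [3, -10, -10, -5, -2]
  [20, 13, 10, 2, 20]
  [2, -14, -14, -7, -6]
C^⊗3:
  [9, -7, -7, 0, 1]
  [3, -10, -10, -5, -2]
  [-2, -15, -15, -10, -7]
  [21, 5, 5, 3, 13]
  [-6, -19, -19, -14, -11]
Key observation: the optimum is the walk 3->3->5->4, with weight (-5) + 3 + (-8) = -10.
Optimal value attained by: walk 3->3->5->4.
Answer: (C^⊗3)[3][4] = -10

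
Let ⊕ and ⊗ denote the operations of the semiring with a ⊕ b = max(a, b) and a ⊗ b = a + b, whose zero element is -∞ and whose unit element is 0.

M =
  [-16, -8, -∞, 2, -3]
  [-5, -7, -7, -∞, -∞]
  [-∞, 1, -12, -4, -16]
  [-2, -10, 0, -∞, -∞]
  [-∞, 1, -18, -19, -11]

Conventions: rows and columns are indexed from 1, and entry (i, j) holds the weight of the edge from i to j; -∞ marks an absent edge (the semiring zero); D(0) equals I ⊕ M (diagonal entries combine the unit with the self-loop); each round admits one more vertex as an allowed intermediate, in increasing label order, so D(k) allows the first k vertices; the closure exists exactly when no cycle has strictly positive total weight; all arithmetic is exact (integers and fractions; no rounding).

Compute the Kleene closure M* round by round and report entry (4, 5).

D(0):
  [0, -8, -∞, 2, -3]
  [-5, 0, -7, -∞, -∞]
  [-∞, 1, 0, -4, -16]
  [-2, -10, 0, 0, -∞]
  [-∞, 1, -18, -19, 0]
D(1):
  [0, -8, -∞, 2, -3]
  [-5, 0, -7, -3, -8]
  [-∞, 1, 0, -4, -16]
  [-2, -10, 0, 0, -5]
  [-∞, 1, -18, -19, 0]
D(2):
  [0, -8, -15, 2, -3]
  [-5, 0, -7, -3, -8]
  [-4, 1, 0, -2, -7]
  [-2, -10, 0, 0, -5]
  [-4, 1, -6, -2, 0]
D(3):
  [0, -8, -15, 2, -3]
  [-5, 0, -7, -3, -8]
  [-4, 1, 0, -2, -7]
  [-2, 1, 0, 0, -5]
  [-4, 1, -6, -2, 0]
D(4):
  [0, 3, 2, 2, -3]
  [-5, 0, -3, -3, -8]
  [-4, 1, 0, -2, -7]
  [-2, 1, 0, 0, -5]
  [-4, 1, -2, -2, 0]
D(5):
  [0, 3, 2, 2, -3]
  [-5, 0, -3, -3, -8]
  [-4, 1, 0, -2, -7]
  [-2, 1, 0, 0, -5]
  [-4, 1, -2, -2, 0]
Answer: M*[4][5] = -5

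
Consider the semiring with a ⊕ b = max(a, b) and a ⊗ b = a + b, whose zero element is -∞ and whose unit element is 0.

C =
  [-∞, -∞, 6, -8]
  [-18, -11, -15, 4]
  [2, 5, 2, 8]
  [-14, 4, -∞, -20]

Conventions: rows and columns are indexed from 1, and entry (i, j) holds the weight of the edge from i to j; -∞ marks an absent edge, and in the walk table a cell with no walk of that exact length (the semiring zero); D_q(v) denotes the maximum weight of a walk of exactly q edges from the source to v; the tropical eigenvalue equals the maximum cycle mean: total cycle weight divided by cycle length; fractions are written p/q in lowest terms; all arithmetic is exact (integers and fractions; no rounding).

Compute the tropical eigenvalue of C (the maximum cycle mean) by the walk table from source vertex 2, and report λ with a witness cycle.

q=0: [-∞, 0, -∞, -∞]
q=1: [-18, -11, -15, 4]
q=2: [-10, 8, -12, -7]
q=3: [-10, -3, -4, 12]
q=4: [-2, 16, -2, 4]
Optimal cycle mean attained by: cycle 1->3->1, total 6 + 2, length 2.
Answer: λ = 4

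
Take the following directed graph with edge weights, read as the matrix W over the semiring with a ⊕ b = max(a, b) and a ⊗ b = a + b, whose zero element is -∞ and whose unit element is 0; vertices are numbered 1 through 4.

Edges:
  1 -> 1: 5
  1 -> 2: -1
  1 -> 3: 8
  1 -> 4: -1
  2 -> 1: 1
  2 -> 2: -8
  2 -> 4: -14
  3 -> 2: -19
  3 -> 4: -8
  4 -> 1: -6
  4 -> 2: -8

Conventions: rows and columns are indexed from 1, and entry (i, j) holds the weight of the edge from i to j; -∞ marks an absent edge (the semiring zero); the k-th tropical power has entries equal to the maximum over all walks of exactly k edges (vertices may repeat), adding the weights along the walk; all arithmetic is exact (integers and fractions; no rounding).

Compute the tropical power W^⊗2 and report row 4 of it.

W^⊗2:
  [10, 4, 13, 4]
  [6, 0, 9, 0]
  [-14, -16, -∞, -33]
  [-1, -7, 2, -7]
Answer: row 4 of W^⊗2 = [-1, -7, 2, -7]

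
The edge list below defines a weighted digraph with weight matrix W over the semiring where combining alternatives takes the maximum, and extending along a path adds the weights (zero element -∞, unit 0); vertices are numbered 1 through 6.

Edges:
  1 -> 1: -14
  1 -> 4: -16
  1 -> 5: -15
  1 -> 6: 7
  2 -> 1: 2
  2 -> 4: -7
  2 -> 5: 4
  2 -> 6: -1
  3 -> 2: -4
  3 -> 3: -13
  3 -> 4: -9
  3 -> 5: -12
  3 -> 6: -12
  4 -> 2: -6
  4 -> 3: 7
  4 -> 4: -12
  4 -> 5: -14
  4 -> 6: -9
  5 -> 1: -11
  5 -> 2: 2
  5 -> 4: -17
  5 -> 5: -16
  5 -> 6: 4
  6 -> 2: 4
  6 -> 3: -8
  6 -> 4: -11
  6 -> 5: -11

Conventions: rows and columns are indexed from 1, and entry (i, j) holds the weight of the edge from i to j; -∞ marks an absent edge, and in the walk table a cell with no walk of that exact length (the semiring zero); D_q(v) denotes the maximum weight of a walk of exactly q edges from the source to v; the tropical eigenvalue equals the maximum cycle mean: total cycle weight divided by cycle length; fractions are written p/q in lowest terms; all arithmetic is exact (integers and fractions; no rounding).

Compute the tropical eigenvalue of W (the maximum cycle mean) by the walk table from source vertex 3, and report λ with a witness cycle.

q=0: [-∞, -∞, 0, -∞, -∞, -∞]
q=1: [-∞, -4, -13, -9, -12, -12]
q=2: [-2, -8, -2, -11, 0, -5]
q=3: [-6, 2, -4, -11, -4, 5]
q=4: [4, 9, -3, -5, 6, 1]
q=5: [11, 8, 2, 2, 13, 11]
q=6: [10, 15, 9, 1, 12, 18]
Optimal cycle mean attained by: cycle 1->6->2->1, total 7 + 4 + 2, length 3.
Answer: λ = 13/3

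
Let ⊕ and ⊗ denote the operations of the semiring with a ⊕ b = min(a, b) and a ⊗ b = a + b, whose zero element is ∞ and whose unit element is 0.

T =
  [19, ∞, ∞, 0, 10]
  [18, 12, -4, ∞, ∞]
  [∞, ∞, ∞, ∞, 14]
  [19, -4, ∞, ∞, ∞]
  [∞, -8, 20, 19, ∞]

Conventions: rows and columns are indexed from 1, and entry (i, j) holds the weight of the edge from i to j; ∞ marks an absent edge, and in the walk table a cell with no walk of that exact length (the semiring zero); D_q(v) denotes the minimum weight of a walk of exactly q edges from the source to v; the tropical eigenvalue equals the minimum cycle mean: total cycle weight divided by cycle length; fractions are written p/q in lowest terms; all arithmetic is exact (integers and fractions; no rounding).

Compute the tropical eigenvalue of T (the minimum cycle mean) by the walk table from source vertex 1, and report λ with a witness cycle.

q=0: [0, ∞, ∞, ∞, ∞]
q=1: [19, ∞, ∞, 0, 10]
q=2: [19, -4, 30, 19, 29]
q=3: [14, 8, -8, 19, 29]
q=4: [26, 15, 4, 14, 6]
q=5: [33, -2, 11, 25, 18]
Optimal cycle mean attained by: cycle 2->3->5->2, total (-4) + 14 + (-8), length 3.
Answer: λ = 2/3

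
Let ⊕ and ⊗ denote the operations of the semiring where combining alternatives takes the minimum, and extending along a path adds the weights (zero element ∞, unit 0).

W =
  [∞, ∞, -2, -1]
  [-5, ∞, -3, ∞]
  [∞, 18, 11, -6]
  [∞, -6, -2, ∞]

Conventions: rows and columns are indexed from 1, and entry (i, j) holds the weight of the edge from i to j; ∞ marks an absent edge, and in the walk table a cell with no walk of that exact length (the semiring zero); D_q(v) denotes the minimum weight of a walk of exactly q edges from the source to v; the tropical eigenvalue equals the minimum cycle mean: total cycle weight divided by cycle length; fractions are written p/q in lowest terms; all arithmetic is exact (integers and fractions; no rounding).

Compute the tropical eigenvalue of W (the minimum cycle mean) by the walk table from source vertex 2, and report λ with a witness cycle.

q=0: [∞, 0, ∞, ∞]
q=1: [-5, ∞, -3, ∞]
q=2: [∞, 15, -7, -9]
q=3: [10, -15, -11, -13]
q=4: [-20, -19, -18, -17]
Optimal cycle mean attained by: cycle 2->3->4->2, total (-3) + (-6) + (-6), length 3.
Answer: λ = -5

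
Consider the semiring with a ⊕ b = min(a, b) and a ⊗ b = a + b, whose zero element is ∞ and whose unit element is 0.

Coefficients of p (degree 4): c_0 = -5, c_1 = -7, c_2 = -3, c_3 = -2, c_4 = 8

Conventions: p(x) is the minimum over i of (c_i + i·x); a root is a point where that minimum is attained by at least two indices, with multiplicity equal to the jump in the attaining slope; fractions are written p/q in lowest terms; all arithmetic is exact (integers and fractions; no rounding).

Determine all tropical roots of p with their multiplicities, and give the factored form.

hull edge (i=0, c=-5) to (i=1, c=-7): slope -2, span 1
hull edge (i=1, c=-7) to (i=3, c=-2): slope 5/2, span 2
hull edge (i=3, c=-2) to (i=4, c=8): slope 10, span 1
Factored form: p(x) = 8 ⊗ (x ⊕ (-10)) ⊗ (x ⊕ (-5/2)) ⊗ (x ⊕ (-5/2)) ⊗ (x ⊕ 2)
Answer: roots = -10 (mult 1), -5/2 (mult 2), 2 (mult 1)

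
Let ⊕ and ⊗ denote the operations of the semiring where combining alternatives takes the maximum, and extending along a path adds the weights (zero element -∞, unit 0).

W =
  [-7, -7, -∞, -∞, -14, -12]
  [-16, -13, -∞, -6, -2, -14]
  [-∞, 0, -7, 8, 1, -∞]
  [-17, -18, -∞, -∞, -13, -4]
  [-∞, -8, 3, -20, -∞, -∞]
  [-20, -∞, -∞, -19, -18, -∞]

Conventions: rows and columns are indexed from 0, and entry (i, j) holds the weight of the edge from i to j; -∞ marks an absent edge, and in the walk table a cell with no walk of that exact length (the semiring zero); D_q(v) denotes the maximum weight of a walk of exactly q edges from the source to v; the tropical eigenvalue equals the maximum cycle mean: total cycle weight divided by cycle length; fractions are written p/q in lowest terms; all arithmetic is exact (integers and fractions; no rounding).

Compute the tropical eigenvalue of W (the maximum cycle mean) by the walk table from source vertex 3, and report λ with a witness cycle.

q=0: [-∞, -∞, -∞, 0, -∞, -∞]
q=1: [-17, -18, -∞, -∞, -13, -4]
q=2: [-24, -21, -10, -23, -20, -29]
q=3: [-31, -10, -17, -2, -9, -27]
q=4: [-19, -17, -6, -9, -12, -6]
q=5: [-26, -6, -9, 2, -5, -13]
q=6: [-15, -9, -2, -1, -8, -2]
Optimal cycle mean attained by: cycle 2->4->2, total 1 + 3, length 2.
Answer: λ = 2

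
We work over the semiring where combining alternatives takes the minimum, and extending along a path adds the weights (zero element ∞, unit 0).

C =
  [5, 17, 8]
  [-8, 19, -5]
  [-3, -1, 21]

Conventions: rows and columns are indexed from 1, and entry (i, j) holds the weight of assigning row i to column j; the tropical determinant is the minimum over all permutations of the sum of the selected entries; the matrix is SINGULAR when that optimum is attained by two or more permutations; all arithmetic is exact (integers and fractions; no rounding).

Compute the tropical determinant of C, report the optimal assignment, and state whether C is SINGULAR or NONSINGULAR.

σ = (1, 2, 3): 5 + 19 + 21 = 45
σ = (1, 3, 2): 5 + (-5) + (-1) = -1
σ = (2, 1, 3): 17 + (-8) + 21 = 30
σ = (2, 3, 1): 17 + (-5) + (-3) = 9
σ = (3, 1, 2): 8 + (-8) + (-1) = -1
σ = (3, 2, 1): 8 + 19 + (-3) = 24
Optimal value attained by: σ = (1, 3, 2).
Answer: det⊕(C) = -1; verdict: SINGULAR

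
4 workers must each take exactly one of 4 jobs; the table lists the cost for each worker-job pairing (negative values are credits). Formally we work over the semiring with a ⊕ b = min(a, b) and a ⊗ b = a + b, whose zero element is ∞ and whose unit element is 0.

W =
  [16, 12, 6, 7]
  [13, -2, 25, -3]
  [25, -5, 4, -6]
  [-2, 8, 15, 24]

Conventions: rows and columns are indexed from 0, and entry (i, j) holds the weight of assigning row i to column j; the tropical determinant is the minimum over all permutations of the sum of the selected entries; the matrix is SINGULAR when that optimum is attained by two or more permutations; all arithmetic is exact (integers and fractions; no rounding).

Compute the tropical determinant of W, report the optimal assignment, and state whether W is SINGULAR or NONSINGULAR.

σ = (0, 1, 2, 3): 16 + (-2) + 4 + 24 = 42
σ = (0, 1, 3, 2): 16 + (-2) + (-6) + 15 = 23
σ = (0, 2, 1, 3): 16 + 25 + (-5) + 24 = 60
σ = (0, 2, 3, 1): 16 + 25 + (-6) + 8 = 43
σ = (0, 3, 1, 2): 16 + (-3) + (-5) + 15 = 23
σ = (0, 3, 2, 1): 16 + (-3) + 4 + 8 = 25
σ = (1, 0, 2, 3): 12 + 13 + 4 + 24 = 53
σ = (1, 0, 3, 2): 12 + 13 + (-6) + 15 = 34
σ = (1, 2, 0, 3): 12 + 25 + 25 + 24 = 86
σ = (1, 2, 3, 0): 12 + 25 + (-6) + (-2) = 29
σ = (1, 3, 0, 2): 12 + (-3) + 25 + 15 = 49
σ = (1, 3, 2, 0): 12 + (-3) + 4 + (-2) = 11
σ = (2, 0, 1, 3): 6 + 13 + (-5) + 24 = 38
σ = (2, 0, 3, 1): 6 + 13 + (-6) + 8 = 21
σ = (2, 1, 0, 3): 6 + (-2) + 25 + 24 = 53
σ = (2, 1, 3, 0): 6 + (-2) + (-6) + (-2) = -4
σ = (2, 3, 0, 1): 6 + (-3) + 25 + 8 = 36
σ = (2, 3, 1, 0): 6 + (-3) + (-5) + (-2) = -4
σ = (3, 0, 1, 2): 7 + 13 + (-5) + 15 = 30
σ = (3, 0, 2, 1): 7 + 13 + 4 + 8 = 32
σ = (3, 1, 0, 2): 7 + (-2) + 25 + 15 = 45
σ = (3, 1, 2, 0): 7 + (-2) + 4 + (-2) = 7
σ = (3, 2, 0, 1): 7 + 25 + 25 + 8 = 65
σ = (3, 2, 1, 0): 7 + 25 + (-5) + (-2) = 25
Optimal value attained by: σ = (2, 1, 3, 0).
Answer: det⊕(W) = -4; verdict: SINGULAR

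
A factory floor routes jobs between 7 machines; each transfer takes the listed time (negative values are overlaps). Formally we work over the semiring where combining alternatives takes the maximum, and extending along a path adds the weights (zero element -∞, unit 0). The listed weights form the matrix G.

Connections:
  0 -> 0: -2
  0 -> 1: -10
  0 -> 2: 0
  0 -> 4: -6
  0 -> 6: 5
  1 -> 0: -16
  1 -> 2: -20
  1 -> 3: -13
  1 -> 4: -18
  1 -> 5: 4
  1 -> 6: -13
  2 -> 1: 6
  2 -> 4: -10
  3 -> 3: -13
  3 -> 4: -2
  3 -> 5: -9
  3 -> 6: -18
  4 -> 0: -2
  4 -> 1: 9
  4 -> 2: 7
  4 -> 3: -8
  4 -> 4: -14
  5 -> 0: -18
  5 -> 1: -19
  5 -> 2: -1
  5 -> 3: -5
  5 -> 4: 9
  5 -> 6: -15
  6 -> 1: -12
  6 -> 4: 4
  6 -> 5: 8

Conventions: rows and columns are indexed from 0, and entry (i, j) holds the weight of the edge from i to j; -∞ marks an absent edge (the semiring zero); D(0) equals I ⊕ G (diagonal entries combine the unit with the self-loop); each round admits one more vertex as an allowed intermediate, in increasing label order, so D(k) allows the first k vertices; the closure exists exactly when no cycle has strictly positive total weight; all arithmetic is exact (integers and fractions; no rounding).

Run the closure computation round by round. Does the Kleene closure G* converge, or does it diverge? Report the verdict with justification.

D(0):
  [0, -10, 0, -∞, -6, -∞, 5]
  [-16, 0, -20, -13, -18, 4, -13]
  [-∞, 6, 0, -∞, -10, -∞, -∞]
  [-∞, -∞, -∞, 0, -2, -9, -18]
  [-2, 9, 7, -8, 0, -∞, -∞]
  [-18, -19, -1, -5, 9, 0, -15]
  [-∞, -12, -∞, -∞, 4, 8, 0]
D(1):
  [0, -10, 0, -∞, -6, -∞, 5]
  [-16, 0, -16, -13, -18, 4, -11]
  [-∞, 6, 0, -∞, -10, -∞, -∞]
  [-∞, -∞, -∞, 0, -2, -9, -18]
  [-2, 9, 7, -8, 0, -∞, 3]
  [-18, -19, -1, -5, 9, 0, -13]
  [-∞, -12, -∞, -∞, 4, 8, 0]
D(2):
  [0, -10, 0, -23, -6, -6, 5]
  [-16, 0, -16, -13, -18, 4, -11]
  [-10, 6, 0, -7, -10, 10, -5]
  [-∞, -∞, -∞, 0, -2, -9, -18]
  [-2, 9, 7, -4, 0, 13, 3]
  [-18, -19, -1, -5, 9, 0, -13]
  [-28, -12, -28, -25, 4, 8, 0]
Detection: at round 3, diagonal entry (5, 5) turns strictly positive.
Key observation: the cycle 5->2->1->5 has total weight (-1) + 6 + 4, which is strictly positive.
Answer: DIVERGES — positive cycle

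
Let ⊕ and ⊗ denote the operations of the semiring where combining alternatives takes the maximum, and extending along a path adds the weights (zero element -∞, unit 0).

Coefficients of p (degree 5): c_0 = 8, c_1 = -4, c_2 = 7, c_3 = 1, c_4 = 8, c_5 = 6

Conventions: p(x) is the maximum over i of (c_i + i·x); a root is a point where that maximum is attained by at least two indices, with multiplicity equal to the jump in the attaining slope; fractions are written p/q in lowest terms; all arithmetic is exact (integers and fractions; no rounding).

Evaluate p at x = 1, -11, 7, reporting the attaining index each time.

p(1) = max(8+0·1=8, -4+1·1=-3, 7+2·1=9, 1+3·1=4, 8+4·1=12, 6+5·1=11) = 12 (attained by i=4)
p(-11) = max(8+0·(-11)=8, -4+1·(-11)=-15, 7+2·(-11)=-15, 1+3·(-11)=-32, 8+4·(-11)=-36, 6+5·(-11)=-49) = 8 (attained by i=0)
p(7) = max(8+0·7=8, -4+1·7=3, 7+2·7=21, 1+3·7=22, 8+4·7=36, 6+5·7=41) = 41 (attained by i=5)
Answer: p(1) = 12; p(-11) = 8; p(7) = 41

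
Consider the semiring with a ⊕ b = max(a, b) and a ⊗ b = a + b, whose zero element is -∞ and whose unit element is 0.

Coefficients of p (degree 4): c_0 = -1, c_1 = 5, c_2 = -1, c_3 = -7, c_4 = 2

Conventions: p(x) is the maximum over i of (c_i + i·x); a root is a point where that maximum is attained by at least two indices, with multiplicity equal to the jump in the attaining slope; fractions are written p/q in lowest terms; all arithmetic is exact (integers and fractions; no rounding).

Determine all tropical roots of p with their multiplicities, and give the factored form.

hull edge (i=0, c=-1) to (i=1, c=5): slope 6, span 1
hull edge (i=1, c=5) to (i=4, c=2): slope -1, span 3
Factored form: p(x) = 2 ⊗ (x ⊕ (-6)) ⊗ (x ⊕ 1) ⊗ (x ⊕ 1) ⊗ (x ⊕ 1)
Answer: roots = -6 (mult 1), 1 (mult 3)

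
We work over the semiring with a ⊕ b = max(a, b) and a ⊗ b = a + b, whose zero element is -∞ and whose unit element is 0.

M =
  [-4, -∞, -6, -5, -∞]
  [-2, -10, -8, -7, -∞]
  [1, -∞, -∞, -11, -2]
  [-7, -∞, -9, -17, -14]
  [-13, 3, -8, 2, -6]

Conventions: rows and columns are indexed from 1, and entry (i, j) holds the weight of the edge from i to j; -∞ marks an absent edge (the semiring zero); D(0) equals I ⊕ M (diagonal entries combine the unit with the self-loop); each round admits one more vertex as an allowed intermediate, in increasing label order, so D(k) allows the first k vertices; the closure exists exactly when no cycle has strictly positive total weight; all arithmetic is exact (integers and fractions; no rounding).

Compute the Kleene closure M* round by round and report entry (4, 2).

D(0):
  [0, -∞, -6, -5, -∞]
  [-2, 0, -8, -7, -∞]
  [1, -∞, 0, -11, -2]
  [-7, -∞, -9, 0, -14]
  [-13, 3, -8, 2, 0]
D(1):
  [0, -∞, -6, -5, -∞]
  [-2, 0, -8, -7, -∞]
  [1, -∞, 0, -4, -2]
  [-7, -∞, -9, 0, -14]
  [-13, 3, -8, 2, 0]
D(2):
  [0, -∞, -6, -5, -∞]
  [-2, 0, -8, -7, -∞]
  [1, -∞, 0, -4, -2]
  [-7, -∞, -9, 0, -14]
  [1, 3, -5, 2, 0]
D(3):
  [0, -∞, -6, -5, -8]
  [-2, 0, -8, -7, -10]
  [1, -∞, 0, -4, -2]
  [-7, -∞, -9, 0, -11]
  [1, 3, -5, 2, 0]
D(4):
  [0, -∞, -6, -5, -8]
  [-2, 0, -8, -7, -10]
  [1, -∞, 0, -4, -2]
  [-7, -∞, -9, 0, -11]
  [1, 3, -5, 2, 0]
D(5):
  [0, -5, -6, -5, -8]
  [-2, 0, -8, -7, -10]
  [1, 1, 0, 0, -2]
  [-7, -8, -9, 0, -11]
  [1, 3, -5, 2, 0]
Answer: M*[4][2] = -8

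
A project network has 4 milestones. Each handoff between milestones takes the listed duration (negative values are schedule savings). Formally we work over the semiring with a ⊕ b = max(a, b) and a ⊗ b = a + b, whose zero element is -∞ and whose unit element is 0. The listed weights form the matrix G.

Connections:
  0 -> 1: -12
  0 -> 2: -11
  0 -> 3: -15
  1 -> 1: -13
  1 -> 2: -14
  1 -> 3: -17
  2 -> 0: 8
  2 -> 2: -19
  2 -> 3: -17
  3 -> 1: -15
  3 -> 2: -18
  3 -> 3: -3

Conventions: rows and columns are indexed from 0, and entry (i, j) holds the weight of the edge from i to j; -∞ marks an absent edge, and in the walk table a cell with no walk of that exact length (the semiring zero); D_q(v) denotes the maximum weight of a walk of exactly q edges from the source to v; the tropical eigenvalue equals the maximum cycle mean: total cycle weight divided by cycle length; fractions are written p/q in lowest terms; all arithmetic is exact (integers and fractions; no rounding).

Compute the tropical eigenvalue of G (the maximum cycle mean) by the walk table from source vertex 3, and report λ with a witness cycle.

q=0: [-∞, -∞, -∞, 0]
q=1: [-∞, -15, -18, -3]
q=2: [-10, -18, -21, -6]
q=3: [-13, -21, -21, -9]
q=4: [-13, -24, -24, -12]
Optimal cycle mean attained by: cycle 0->2->0, total (-11) + 8, length 2.
Answer: λ = -3/2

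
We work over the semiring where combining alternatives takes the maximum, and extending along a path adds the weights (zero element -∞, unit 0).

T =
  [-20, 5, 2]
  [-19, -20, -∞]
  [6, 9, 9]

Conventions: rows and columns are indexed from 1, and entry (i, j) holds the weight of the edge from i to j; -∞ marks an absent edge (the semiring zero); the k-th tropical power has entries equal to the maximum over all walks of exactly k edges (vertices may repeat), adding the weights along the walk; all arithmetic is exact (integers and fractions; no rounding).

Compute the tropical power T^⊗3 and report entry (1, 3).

T^⊗2:
  [8, 11, 11]
  [-39, -14, -17]
  [15, 18, 18]
T^⊗3:
  [17, 20, 20]
  [-11, -8, -8]
  [24, 27, 27]
Key observation: the optimum is the walk 1->3->3->3, with weight 2 + 9 + 9 = 20.
Optimal value attained by: walk 1->3->3->3.
Answer: (T^⊗3)[1][3] = 20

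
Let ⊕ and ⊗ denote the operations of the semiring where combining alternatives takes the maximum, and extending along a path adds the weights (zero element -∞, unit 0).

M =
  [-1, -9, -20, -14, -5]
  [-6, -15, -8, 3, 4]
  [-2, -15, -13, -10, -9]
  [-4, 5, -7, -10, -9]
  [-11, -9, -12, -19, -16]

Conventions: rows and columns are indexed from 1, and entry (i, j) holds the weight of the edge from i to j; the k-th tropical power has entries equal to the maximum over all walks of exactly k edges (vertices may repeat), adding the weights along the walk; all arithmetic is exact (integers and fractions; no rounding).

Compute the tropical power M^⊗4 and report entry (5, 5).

M^⊗2:
  [-2, -9, -17, -6, -5]
  [-1, 8, -4, -7, -6]
  [-3, -5, -17, -12, -7]
  [-1, -5, -3, 8, 9]
  [-12, -14, -17, -6, -5]
M^⊗3:
  [-3, -1, -13, -6, -5]
  [2, -2, 0, 11, 12]
  [-4, -7, -13, -2, -1]
  [4, 13, 1, -2, -1]
  [-10, -1, -13, -11, -10]
M^⊗4:
  [-4, -1, -9, 2, 3]
  [7, 16, 4, 1, 2]
  [-5, 3, -9, -4, -3]
  [7, 3, 5, 16, 17]
  [-7, -6, -9, 2, 3]
Key observation: the optimum is the walk 5->2->4->2->5, with weight (-9) + 3 + 5 + 4 = 3.
Optimal value attained by: walk 5->2->4->2->5.
Answer: (M^⊗4)[5][5] = 3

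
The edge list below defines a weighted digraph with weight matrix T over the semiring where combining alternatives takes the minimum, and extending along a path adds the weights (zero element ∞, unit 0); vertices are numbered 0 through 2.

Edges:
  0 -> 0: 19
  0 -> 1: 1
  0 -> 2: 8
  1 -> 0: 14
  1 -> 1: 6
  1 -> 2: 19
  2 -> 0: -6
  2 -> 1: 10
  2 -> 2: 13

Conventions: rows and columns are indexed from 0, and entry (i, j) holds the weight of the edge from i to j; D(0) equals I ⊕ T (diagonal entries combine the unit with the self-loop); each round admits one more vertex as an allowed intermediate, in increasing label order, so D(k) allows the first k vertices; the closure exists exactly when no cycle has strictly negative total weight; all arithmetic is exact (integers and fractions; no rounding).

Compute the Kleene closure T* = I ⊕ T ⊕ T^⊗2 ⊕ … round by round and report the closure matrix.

D(0):
  [0, 1, 8]
  [14, 0, 19]
  [-6, 10, 0]
D(1):
  [0, 1, 8]
  [14, 0, 19]
  [-6, -5, 0]
D(2):
  [0, 1, 8]
  [14, 0, 19]
  [-6, -5, 0]
D(3):
  [0, 1, 8]
  [13, 0, 19]
  [-6, -5, 0]
Answer: T* = [[0, 1, 8], [13, 0, 19], [-6, -5, 0]]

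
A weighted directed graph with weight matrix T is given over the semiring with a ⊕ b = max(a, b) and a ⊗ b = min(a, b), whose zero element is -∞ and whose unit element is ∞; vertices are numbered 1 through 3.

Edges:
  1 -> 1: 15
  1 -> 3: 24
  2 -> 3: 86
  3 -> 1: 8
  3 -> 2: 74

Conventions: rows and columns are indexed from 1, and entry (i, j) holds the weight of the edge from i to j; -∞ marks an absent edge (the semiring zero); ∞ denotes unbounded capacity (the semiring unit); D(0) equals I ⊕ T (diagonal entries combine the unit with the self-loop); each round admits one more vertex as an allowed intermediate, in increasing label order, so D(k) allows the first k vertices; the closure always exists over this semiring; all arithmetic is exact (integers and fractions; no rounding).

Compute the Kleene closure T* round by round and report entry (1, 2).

D(0):
  [∞, -∞, 24]
  [-∞, ∞, 86]
  [8, 74, ∞]
D(1):
  [∞, -∞, 24]
  [-∞, ∞, 86]
  [8, 74, ∞]
D(2):
  [∞, -∞, 24]
  [-∞, ∞, 86]
  [8, 74, ∞]
D(3):
  [∞, 24, 24]
  [8, ∞, 86]
  [8, 74, ∞]
Answer: T*[1][2] = 24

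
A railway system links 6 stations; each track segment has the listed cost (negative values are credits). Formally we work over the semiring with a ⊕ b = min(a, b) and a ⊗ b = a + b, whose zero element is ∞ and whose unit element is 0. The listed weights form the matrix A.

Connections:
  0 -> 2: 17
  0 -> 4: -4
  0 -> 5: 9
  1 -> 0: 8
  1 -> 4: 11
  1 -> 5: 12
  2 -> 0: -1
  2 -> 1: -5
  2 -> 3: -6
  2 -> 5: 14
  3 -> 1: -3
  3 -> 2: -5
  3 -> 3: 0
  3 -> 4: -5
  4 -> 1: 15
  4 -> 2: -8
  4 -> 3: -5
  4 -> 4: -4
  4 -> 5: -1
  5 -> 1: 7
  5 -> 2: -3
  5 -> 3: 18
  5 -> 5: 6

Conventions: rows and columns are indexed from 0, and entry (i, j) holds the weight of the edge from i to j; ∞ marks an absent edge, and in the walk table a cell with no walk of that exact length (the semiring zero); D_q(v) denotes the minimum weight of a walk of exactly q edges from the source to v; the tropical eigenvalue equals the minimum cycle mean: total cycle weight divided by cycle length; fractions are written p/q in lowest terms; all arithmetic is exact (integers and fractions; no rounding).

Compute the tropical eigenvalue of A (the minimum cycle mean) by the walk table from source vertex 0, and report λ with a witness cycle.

q=0: [0, ∞, ∞, ∞, ∞, ∞]
q=1: [∞, ∞, 17, ∞, -4, 9]
q=2: [16, 11, -12, -9, -8, -5]
q=3: [-13, -17, -16, -18, -14, -9]
q=4: [-17, -21, -23, -22, -23, -15]
q=5: [-24, -28, -31, -29, -27, -24]
q=6: [-32, -36, -35, -37, -34, -28]
Optimal cycle mean attained by: cycle 2->3->4->2, total (-6) + (-5) + (-8), length 3.
Answer: λ = -19/3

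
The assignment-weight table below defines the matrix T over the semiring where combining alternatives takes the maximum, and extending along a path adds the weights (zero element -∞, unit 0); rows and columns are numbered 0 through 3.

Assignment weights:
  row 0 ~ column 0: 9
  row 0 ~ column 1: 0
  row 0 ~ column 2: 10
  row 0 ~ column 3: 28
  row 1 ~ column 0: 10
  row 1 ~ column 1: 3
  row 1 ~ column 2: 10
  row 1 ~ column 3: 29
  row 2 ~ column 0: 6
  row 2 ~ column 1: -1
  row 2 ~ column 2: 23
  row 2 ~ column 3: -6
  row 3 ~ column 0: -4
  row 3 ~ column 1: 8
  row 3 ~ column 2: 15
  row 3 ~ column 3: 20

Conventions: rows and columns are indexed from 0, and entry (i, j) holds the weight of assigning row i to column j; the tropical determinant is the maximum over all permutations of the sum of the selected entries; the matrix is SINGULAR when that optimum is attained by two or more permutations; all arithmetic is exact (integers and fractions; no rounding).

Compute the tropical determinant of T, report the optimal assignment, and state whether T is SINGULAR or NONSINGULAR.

σ = (0, 1, 2, 3): 9 + 3 + 23 + 20 = 55
σ = (0, 1, 3, 2): 9 + 3 + (-6) + 15 = 21
σ = (0, 2, 1, 3): 9 + 10 + (-1) + 20 = 38
σ = (0, 2, 3, 1): 9 + 10 + (-6) + 8 = 21
σ = (0, 3, 1, 2): 9 + 29 + (-1) + 15 = 52
σ = (0, 3, 2, 1): 9 + 29 + 23 + 8 = 69
σ = (1, 0, 2, 3): 0 + 10 + 23 + 20 = 53
σ = (1, 0, 3, 2): 0 + 10 + (-6) + 15 = 19
σ = (1, 2, 0, 3): 0 + 10 + 6 + 20 = 36
σ = (1, 2, 3, 0): 0 + 10 + (-6) + (-4) = 0
σ = (1, 3, 0, 2): 0 + 29 + 6 + 15 = 50
σ = (1, 3, 2, 0): 0 + 29 + 23 + (-4) = 48
σ = (2, 0, 1, 3): 10 + 10 + (-1) + 20 = 39
σ = (2, 0, 3, 1): 10 + 10 + (-6) + 8 = 22
σ = (2, 1, 0, 3): 10 + 3 + 6 + 20 = 39
σ = (2, 1, 3, 0): 10 + 3 + (-6) + (-4) = 3
σ = (2, 3, 0, 1): 10 + 29 + 6 + 8 = 53
σ = (2, 3, 1, 0): 10 + 29 + (-1) + (-4) = 34
σ = (3, 0, 1, 2): 28 + 10 + (-1) + 15 = 52
σ = (3, 0, 2, 1): 28 + 10 + 23 + 8 = 69
σ = (3, 1, 0, 2): 28 + 3 + 6 + 15 = 52
σ = (3, 1, 2, 0): 28 + 3 + 23 + (-4) = 50
σ = (3, 2, 0, 1): 28 + 10 + 6 + 8 = 52
σ = (3, 2, 1, 0): 28 + 10 + (-1) + (-4) = 33
Optimal value attained by: σ = (0, 3, 2, 1).
Answer: det⊕(T) = 69; verdict: SINGULAR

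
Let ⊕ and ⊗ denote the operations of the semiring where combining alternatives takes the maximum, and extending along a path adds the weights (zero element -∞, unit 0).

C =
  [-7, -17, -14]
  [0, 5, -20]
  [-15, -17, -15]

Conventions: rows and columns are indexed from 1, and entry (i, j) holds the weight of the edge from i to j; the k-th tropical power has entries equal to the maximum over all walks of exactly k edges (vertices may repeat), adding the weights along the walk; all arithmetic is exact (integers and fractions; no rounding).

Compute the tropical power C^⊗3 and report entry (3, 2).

C^⊗2:
  [-14, -12, -21]
  [5, 10, -14]
  [-17, -12, -29]
C^⊗3:
  [-12, -7, -28]
  [10, 15, -9]
  [-12, -7, -31]
Key observation: the optimum is the walk 3->2->2->2, with weight (-17) + 5 + 5 = -7.
Optimal value attained by: walk 3->2->2->2.
Answer: (C^⊗3)[3][2] = -7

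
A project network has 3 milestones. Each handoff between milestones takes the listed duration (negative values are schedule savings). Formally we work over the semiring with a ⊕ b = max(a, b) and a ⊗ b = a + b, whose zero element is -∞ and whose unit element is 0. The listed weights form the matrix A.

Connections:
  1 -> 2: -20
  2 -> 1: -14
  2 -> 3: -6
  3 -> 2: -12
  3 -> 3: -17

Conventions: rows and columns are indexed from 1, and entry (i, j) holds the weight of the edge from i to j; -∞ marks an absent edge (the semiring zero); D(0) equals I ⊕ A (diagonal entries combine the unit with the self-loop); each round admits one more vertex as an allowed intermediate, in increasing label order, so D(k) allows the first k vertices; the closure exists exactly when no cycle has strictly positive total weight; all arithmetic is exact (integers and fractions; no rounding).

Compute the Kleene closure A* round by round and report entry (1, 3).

D(0):
  [0, -20, -∞]
  [-14, 0, -6]
  [-∞, -12, 0]
D(1):
  [0, -20, -∞]
  [-14, 0, -6]
  [-∞, -12, 0]
D(2):
  [0, -20, -26]
  [-14, 0, -6]
  [-26, -12, 0]
D(3):
  [0, -20, -26]
  [-14, 0, -6]
  [-26, -12, 0]
Answer: A*[1][3] = -26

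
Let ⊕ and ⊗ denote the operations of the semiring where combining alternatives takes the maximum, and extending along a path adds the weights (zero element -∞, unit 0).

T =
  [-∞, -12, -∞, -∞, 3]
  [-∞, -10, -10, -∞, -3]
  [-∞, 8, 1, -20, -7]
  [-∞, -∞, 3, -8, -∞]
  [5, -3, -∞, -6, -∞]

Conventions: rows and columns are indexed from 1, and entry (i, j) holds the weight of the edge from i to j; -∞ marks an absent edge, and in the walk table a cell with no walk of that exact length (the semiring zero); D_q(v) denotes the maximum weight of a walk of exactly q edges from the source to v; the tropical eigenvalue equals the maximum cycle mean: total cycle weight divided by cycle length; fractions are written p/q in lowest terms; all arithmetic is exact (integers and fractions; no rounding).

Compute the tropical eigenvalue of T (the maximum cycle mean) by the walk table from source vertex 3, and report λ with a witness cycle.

q=0: [-∞, -∞, 0, -∞, -∞]
q=1: [-∞, 8, 1, -20, -7]
q=2: [-2, 9, 2, -13, 5]
q=3: [10, 10, 3, -1, 6]
q=4: [11, 11, 4, 0, 13]
q=5: [18, 12, 5, 7, 14]
Optimal cycle mean attained by: cycle 1->5->1, total 3 + 5, length 2.
Answer: λ = 4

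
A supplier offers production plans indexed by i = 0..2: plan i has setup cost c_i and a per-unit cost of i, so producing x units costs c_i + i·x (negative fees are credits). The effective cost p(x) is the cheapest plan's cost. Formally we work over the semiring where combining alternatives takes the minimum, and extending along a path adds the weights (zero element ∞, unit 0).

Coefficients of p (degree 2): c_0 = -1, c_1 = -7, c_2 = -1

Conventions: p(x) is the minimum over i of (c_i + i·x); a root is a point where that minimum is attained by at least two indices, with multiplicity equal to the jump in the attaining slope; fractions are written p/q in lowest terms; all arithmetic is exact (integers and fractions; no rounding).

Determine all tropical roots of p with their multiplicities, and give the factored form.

hull edge (i=0, c=-1) to (i=1, c=-7): slope -6, span 1
hull edge (i=1, c=-7) to (i=2, c=-1): slope 6, span 1
Factored form: p(x) = -1 ⊗ (x ⊕ (-6)) ⊗ (x ⊕ 6)
Answer: roots = -6 (mult 1), 6 (mult 1)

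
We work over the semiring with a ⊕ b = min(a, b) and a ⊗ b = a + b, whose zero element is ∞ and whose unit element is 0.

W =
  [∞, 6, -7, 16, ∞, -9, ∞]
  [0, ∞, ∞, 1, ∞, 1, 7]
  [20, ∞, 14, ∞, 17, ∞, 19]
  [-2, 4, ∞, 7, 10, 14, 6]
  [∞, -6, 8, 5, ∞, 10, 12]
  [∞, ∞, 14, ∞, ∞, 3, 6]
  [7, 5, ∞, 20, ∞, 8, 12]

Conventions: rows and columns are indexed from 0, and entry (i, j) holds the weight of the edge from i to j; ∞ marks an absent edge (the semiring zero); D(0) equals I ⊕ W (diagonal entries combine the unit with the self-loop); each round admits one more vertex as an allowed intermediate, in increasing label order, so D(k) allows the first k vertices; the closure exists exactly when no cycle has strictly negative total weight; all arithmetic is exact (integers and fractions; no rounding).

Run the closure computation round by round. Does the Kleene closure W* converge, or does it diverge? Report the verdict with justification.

D(0):
  [0, 6, -7, 16, ∞, -9, ∞]
  [0, 0, ∞, 1, ∞, 1, 7]
  [20, ∞, 0, ∞, 17, ∞, 19]
  [-2, 4, ∞, 0, 10, 14, 6]
  [∞, -6, 8, 5, 0, 10, 12]
  [∞, ∞, 14, ∞, ∞, 0, 6]
  [7, 5, ∞, 20, ∞, 8, 0]
D(1):
  [0, 6, -7, 16, ∞, -9, ∞]
  [0, 0, -7, 1, ∞, -9, 7]
  [20, 26, 0, 36, 17, 11, 19]
  [-2, 4, -9, 0, 10, -11, 6]
  [∞, -6, 8, 5, 0, 10, 12]
  [∞, ∞, 14, ∞, ∞, 0, 6]
  [7, 5, 0, 20, ∞, -2, 0]
D(2):
  [0, 6, -7, 7, ∞, -9, 13]
  [0, 0, -7, 1, ∞, -9, 7]
  [20, 26, 0, 27, 17, 11, 19]
  [-2, 4, -9, 0, 10, -11, 6]
  [-6, -6, -13, -5, 0, -15, 1]
  [∞, ∞, 14, ∞, ∞, 0, 6]
  [5, 5, -2, 6, ∞, -4, 0]
D(3):
  [0, 6, -7, 7, 10, -9, 12]
  [0, 0, -7, 1, 10, -9, 7]
  [20, 26, 0, 27, 17, 11, 19]
  [-2, 4, -9, 0, 8, -11, 6]
  [-6, -6, -13, -5, 0, -15, 1]
  [34, 40, 14, 41, 31, 0, 6]
  [5, 5, -2, 6, 15, -4, 0]
D(4):
  [0, 6, -7, 7, 10, -9, 12]
  [-1, 0, -8, 1, 9, -10, 7]
  [20, 26, 0, 27, 17, 11, 19]
  [-2, 4, -9, 0, 8, -11, 6]
  [-7, -6, -14, -5, 0, -16, 1]
  [34, 40, 14, 41, 31, 0, 6]
  [4, 5, -3, 6, 14, -5, 0]
D(5):
  [0, 4, -7, 5, 10, -9, 11]
  [-1, 0, -8, 1, 9, -10, 7]
  [10, 11, 0, 12, 17, 1, 18]
  [-2, 2, -9, 0, 8, -11, 6]
  [-7, -6, -14, -5, 0, -16, 1]
  [24, 25, 14, 26, 31, 0, 6]
  [4, 5, -3, 6, 14, -5, 0]
D(6):
  [0, 4, -7, 5, 10, -9, -3]
  [-1, 0, -8, 1, 9, -10, -4]
  [10, 11, 0, 12, 17, 1, 7]
  [-2, 2, -9, 0, 8, -11, -5]
  [-7, -6, -14, -5, 0, -16, -10]
  [24, 25, 14, 26, 31, 0, 6]
  [4, 5, -3, 6, 14, -5, 0]
D(7):
  [0, 2, -7, 3, 10, -9, -3]
  [-1, 0, -8, 1, 9, -10, -4]
  [10, 11, 0, 12, 17, 1, 7]
  [-2, 0, -9, 0, 8, -11, -5]
  [-7, -6, -14, -5, 0, -16, -10]
  [10, 11, 3, 12, 20, 0, 6]
  [4, 5, -3, 6, 14, -5, 0]
Key observation: every diagonal entry stays at the unit through all rounds, so no improving cycle exists.
Answer: CONVERGES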